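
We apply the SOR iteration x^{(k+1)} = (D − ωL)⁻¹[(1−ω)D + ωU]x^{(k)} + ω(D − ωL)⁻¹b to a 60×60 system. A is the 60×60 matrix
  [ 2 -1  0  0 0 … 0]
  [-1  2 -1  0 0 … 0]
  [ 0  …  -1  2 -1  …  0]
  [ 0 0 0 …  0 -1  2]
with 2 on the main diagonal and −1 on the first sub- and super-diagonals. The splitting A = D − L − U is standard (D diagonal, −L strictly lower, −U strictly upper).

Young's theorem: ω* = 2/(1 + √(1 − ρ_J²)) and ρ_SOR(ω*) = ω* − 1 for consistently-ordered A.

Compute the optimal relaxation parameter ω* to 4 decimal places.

ω* = 1.9021

[ρ_J] n=60: ρ(B_J) = cos(π/(n+1)) = cos(π/61) = 0.9987.
root = sin(π/61) = 0.05148  (since 1−cos² = sin²).
ω* = 2/(1+0.05148) = 1.9021
ρ_SOR = ω* − 1 = 1.9021 − 1 = 0.9021.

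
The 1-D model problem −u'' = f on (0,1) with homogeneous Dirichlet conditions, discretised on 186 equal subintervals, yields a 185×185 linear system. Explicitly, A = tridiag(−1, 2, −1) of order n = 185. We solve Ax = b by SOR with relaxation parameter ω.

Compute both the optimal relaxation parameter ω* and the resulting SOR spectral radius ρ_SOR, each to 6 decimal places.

ω* = 1.966782, ρ_SOR = 0.966782

B_J for the 185×185 system has eigenvalues cos(kπ/186); ρ_J = cos(π/186) = 0.999857.
√(1−ρ_J²) simplifies to sin(π/186) = 0.0168895.
ω* = 2/(1+0.0168895) = 1.966782
and ρ(B_{ω*}) = 1.966782 − 1 = 0.966782.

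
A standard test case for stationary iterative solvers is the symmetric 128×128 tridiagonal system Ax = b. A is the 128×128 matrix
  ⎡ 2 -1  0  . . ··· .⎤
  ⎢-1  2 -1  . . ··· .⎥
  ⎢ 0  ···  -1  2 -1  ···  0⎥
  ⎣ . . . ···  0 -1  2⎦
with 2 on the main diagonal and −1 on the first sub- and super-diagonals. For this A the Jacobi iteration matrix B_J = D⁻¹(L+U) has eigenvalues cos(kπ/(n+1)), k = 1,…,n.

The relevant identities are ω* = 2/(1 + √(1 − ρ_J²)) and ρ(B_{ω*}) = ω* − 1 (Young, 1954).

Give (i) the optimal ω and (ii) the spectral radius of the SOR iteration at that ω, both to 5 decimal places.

ω* = 1.95246, ρ_SOR = 0.95246

½·tridiag(1,0,1) at n=128: λ_k = cos(kπ/129); max |λ| at k=1 ⇒ ρ_J = cos(π/129) ≈ 0.99970.
√(1−ρ_J²) = |sin(π/129)| = 0.024351
So ω* = 2/1.024351 = 1.95246 (Young).
At ω = 1.95246 every |λ(B_ω)| = ω−1, so ρ_SOR = 0.95246.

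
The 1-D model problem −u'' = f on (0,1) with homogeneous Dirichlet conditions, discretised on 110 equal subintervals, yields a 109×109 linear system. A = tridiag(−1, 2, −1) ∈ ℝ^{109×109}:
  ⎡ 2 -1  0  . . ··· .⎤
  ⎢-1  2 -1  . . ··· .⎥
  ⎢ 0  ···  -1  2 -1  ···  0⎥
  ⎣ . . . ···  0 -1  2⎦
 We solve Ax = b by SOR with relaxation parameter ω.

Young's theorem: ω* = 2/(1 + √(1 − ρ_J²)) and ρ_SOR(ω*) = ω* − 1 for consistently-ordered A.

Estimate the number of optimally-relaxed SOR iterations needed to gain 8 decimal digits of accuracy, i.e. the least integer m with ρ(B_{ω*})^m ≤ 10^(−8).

spectrum of D⁻¹(L+U) = {cos(kπ/110) : 1≤k≤109}; ρ_J = cos(π/110) = 0.9995922.
√(1−ρ_J²) = |sin(π/110)| = 0.0285561
[ω*] 2 ÷ (1 + 0.0285561) = 2 ÷ 1.0285561 = 1.9444734.
At ω = 1.9444734 every |λ(B_ω)| = ω−1, so ρ_SOR = 0.9444734.
8·ln10 = 18.4207; −ln(0.9444734) = 0.0571278; m = ⌈18.4207/0.0571278⌉ = ⌈322.447⌉ = 323.

m = 323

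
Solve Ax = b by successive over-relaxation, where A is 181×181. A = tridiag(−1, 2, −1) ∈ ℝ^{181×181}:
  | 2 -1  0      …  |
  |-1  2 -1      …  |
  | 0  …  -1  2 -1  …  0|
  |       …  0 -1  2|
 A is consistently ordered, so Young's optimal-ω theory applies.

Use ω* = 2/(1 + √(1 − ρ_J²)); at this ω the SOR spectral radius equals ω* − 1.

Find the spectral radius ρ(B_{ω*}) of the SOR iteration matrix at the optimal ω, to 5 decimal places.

ρ_SOR = 0.96606

ρ_J = max_k |cos(kπ/182)| = cos(π/182) = 0.99985
root = sin(π/182) = 0.017261  (since 1−cos² = sin²).
ω* = 2/(1+0.017261) = 1.96606
Hence ρ(B_{ω*}) = 1.96606 − 1 = 0.96606.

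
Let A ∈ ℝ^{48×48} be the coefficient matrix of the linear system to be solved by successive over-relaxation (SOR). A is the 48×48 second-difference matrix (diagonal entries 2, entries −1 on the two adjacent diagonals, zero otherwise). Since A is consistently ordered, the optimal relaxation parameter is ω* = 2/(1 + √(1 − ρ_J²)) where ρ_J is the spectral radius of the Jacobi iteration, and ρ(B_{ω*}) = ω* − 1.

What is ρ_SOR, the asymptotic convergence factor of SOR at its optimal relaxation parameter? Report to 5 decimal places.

With n=48, ρ(Jacobi) = cos(π/49) = 0.99795.
1 − cos²(π/49) = sin²(π/49) ⇒ √(1−ρ_J²) = sin(π/49) = 0.064070.
Young: ω* = 2/(1+√(1−ρ_J²)) = 2/(1+0.064070) = 2/1.064070 = 1.87958.
and ρ(B_{ω*}) = 1.87958 − 1 = 0.87958.

ρ_SOR = 0.87958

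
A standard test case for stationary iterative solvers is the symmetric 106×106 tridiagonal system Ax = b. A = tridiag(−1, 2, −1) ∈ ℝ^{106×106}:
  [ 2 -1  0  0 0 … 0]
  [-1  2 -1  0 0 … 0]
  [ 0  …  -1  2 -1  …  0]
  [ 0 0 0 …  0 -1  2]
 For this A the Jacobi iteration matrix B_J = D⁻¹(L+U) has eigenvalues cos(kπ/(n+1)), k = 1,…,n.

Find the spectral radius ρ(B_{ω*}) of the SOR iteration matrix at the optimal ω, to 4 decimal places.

ρ_SOR = 0.9430

ρ_J = max_k |cos(kπ/107)| = cos(π/107) = 0.9996
root = sin(π/107) = 0.02936  (since 1−cos² = sin²).
Then 2/(1+√(1−ρ_J²)) = 2/(1+0.02936); ω* = 2/1.02936 = 1.9430.
ρ(B_{ω*}) = ω*−1 = 0.9430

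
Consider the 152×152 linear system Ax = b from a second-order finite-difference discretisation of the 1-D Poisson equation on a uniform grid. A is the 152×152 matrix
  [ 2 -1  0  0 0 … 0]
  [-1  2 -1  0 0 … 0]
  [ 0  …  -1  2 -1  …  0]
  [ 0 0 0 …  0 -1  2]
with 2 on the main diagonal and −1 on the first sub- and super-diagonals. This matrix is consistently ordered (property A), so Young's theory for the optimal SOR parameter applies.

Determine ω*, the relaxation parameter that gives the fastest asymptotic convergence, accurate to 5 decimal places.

½·tridiag(1,0,1) at n=152: λ_k = cos(kπ/153); max |λ| at k=1 ⇒ ρ_J = cos(π/153) ≈ 0.99979.
√(1−ρ_J²) simplifies to sin(π/153) = 0.020532.
ω* = 2/(1 + 0.020532) = 2/1.020532 = 1.95976.
Hence ρ(B_{ω*}) = 1.95976 − 1 = 0.95976.

ω* = 1.95976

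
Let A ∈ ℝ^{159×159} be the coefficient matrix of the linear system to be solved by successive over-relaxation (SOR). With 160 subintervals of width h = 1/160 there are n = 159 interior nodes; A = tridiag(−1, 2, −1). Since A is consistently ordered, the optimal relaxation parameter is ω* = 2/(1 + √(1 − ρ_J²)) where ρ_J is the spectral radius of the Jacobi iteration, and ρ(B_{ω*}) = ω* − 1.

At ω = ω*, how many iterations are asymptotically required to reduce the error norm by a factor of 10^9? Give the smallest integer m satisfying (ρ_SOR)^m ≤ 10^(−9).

B_J for the 159×159 system has eigenvalues cos(kπ/160); ρ_J = cos(π/160) = 0.9998072.
√(1 − cos²(π/160)) = sin(π/160) ≈ 0.0196337.
ω* = 2 / (1 + 0.0196337) = 2 / 1.0196337 ≈ 1.9614887.
Hence ρ(B_{ω*}) = 1.9614887 − 1 = 0.9614887.
9·ln10 = 20.7233; −ln(0.9614887) = 0.0392725; m = ⌈20.7233/0.0392725⌉ = ⌈527.680⌉ = 528.

m = 528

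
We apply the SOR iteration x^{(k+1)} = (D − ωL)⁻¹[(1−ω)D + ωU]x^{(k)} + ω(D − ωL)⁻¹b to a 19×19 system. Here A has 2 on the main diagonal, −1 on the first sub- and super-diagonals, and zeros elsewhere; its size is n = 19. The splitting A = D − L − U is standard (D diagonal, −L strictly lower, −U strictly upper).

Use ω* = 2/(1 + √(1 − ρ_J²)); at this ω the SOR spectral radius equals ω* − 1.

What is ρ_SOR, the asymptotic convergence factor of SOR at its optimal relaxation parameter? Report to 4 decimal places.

spectrum of D⁻¹(L+U) = {cos(kπ/20) : 1≤k≤19}; ρ_J = cos(π/20) = 0.9877.
√(1−ρ_J²) simplifies to sin(π/20) = 0.15643.
Young: ω* = 2/(1+√(1−ρ_J²)) = 2/(1+0.15643) = 2/1.15643 = 1.7295.
and ρ(B_{ω*}) = 1.7295 − 1 = 0.7295.

ρ_SOR = 0.7295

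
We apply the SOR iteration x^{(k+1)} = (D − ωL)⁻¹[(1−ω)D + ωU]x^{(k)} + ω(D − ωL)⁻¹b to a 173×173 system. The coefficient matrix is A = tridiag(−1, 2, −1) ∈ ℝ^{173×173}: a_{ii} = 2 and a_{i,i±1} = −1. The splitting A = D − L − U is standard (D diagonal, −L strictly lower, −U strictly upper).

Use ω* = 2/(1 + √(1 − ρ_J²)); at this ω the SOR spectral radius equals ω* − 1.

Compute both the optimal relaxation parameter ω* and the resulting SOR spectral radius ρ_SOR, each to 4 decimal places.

ω* = 1.9645, ρ_SOR = 0.9645

½·tridiag(1,0,1) at n=173: λ_k = cos(kπ/174); max |λ| at k=1 ⇒ ρ_J = cos(π/174) ≈ 0.9998.
√(1 − cos²(π/174)) = sin(π/174) ≈ 0.01805.
ω* = 2/(1+0.01805) = 1.9645
ρ(B_{ω*}) = ω*−1 = 0.9645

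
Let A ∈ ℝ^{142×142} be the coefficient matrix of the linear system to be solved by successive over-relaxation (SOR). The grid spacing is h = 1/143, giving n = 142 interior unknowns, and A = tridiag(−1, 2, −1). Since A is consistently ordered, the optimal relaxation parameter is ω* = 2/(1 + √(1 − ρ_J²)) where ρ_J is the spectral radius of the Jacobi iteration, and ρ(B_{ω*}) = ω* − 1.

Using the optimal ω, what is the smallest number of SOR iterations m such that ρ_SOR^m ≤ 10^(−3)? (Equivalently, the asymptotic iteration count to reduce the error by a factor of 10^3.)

m = 158

With n=142, ρ(Jacobi) = cos(π/143) = 0.9997587.
√(1−ρ_J²) simplifies to sin(π/143) = 0.0219674.
[ω*] 2 ÷ (1 + 0.0219674) = 2 ÷ 1.0219674 = 1.9570096.
[ρ_SOR] ω* − 1 = 0.9570096.
ρ_SOR^m ≤ 10^(−3) ⇔ m ≥ 3·ln10/(−ln 0.9570096) = 6.90776/0.0439419 = 157.202; m = ⌈157.202⌉ = 158.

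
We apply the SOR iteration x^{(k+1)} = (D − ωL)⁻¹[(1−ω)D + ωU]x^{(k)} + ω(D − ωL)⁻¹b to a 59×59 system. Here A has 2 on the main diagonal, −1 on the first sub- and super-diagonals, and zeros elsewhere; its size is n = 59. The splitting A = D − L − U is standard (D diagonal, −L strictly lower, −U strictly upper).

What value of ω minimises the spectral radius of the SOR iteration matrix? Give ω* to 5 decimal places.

ω* = 1.90053

½·tridiag(1,0,1) at n=59: λ_k = cos(kπ/60); max |λ| at k=1 ⇒ ρ_J = cos(π/60) ≈ 0.99863.
√(1−ρ_J²) simplifies to sin(π/60) = 0.052336.
ω* = 2 / (1 + 0.052336) = 2 / 1.052336 ≈ 1.90053.
ρ_SOR = ω* − 1 = 1.90053 − 1 = 0.90053.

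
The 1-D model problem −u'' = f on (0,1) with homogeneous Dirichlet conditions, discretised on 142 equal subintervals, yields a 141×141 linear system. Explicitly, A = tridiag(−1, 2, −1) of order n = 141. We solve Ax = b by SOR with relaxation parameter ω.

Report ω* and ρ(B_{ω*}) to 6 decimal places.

½·tridiag(1,0,1) at n=141: λ_k = cos(kπ/142); max |λ| at k=1 ⇒ ρ_J = cos(π/142) ≈ 0.999755.
√(1−ρ_J²) = |sin(π/142)| = 0.0221221
ω* = 2/(1 + 0.0221221) = 2/1.0221221 = 1.956713.
Hence ρ(B_{ω*}) = 1.956713 − 1 = 0.956713.

ω* = 1.956713, ρ_SOR = 0.956713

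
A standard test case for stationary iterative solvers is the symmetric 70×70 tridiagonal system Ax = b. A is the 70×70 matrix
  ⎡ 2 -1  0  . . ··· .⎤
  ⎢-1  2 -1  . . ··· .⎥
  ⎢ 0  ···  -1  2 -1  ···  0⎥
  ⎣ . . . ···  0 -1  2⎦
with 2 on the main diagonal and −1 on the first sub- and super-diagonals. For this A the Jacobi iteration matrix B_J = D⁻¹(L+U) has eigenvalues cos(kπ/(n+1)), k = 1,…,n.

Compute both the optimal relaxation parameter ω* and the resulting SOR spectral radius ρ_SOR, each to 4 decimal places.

ω* = 1.9153, ρ_SOR = 0.9153

ρ_J = max_k |cos(kπ/71)| = cos(π/71) = 0.9990
√(1−ρ_J²) = |sin(π/71)| = 0.04423
Young: ω* = 2/(1+√(1−ρ_J²)) = 2/(1+0.04423) = 2/1.04423 = 1.9153.
At ω = 1.9153 every |λ(B_ω)| = ω−1, so ρ_SOR = 0.9153.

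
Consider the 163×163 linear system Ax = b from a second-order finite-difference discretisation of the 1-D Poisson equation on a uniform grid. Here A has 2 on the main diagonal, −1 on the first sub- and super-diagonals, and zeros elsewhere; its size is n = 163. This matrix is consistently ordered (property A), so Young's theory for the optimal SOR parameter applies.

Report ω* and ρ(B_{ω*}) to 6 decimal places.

[ρ_J] n=163: ρ(B_J) = cos(π/(n+1)) = cos(π/164) = 0.999817.
root = sin(π/164) = 0.0191549  (since 1−cos² = sin²).
Young: ω* = 2/(1+√(1−ρ_J²)) = 2/(1+0.0191549) = 2/1.0191549 = 1.962410.
ρ(B_{ω*}) = ω*−1 = 0.962410

ω* = 1.962410, ρ_SOR = 0.962410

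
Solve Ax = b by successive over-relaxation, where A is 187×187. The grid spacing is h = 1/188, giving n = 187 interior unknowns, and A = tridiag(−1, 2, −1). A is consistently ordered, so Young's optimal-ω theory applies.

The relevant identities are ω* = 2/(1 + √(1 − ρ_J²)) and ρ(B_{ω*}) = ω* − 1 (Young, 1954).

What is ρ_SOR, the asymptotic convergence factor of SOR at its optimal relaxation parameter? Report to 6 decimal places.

ρ_SOR = 0.967130

½·tridiag(1,0,1) at n=187: λ_k = cos(kπ/188); max |λ| at k=1 ⇒ ρ_J = cos(π/188) ≈ 0.999860.
root = sin(π/188) = 0.0167098  (since 1−cos² = sin²).
[ω*] 2 ÷ (1 + 0.0167098) = 2 ÷ 1.0167098 = 1.967130.
At ω = 1.967130 every |λ(B_ω)| = ω−1, so ρ_SOR = 0.967130.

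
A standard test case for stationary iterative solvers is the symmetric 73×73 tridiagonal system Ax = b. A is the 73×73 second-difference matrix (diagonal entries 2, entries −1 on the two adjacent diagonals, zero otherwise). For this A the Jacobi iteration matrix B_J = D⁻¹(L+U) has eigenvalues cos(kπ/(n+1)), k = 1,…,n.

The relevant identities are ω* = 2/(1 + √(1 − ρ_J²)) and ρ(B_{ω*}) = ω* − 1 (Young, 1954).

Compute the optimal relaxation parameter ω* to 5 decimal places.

spectrum of D⁻¹(L+U) = {cos(kπ/74) : 1≤k≤73}; ρ_J = cos(π/74) = 0.99910.
1 − cos²(π/74) = sin²(π/74) ⇒ √(1−ρ_J²) = sin(π/74) = 0.042441.
So ω* = 2/1.042441 = 1.91857 (Young).
and ρ(B_{ω*}) = 1.91857 − 1 = 0.91857.

ω* = 1.91857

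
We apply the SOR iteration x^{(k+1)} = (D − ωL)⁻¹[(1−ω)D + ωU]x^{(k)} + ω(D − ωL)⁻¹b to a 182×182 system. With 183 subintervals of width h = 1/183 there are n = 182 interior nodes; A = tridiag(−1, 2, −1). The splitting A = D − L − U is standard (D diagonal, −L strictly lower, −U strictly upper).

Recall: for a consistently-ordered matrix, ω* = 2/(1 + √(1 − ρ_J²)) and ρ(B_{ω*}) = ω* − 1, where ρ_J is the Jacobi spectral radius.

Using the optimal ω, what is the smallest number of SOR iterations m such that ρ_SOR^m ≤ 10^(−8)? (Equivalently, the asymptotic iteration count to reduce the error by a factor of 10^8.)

B_J for the 182×182 system has eigenvalues cos(kπ/183); ρ_J = cos(π/183) = 0.9998526.
√(1−ρ_J²) = |sin(π/183)| = 0.0171663
[ω*] 2 ÷ (1 + 0.0171663) = 2 ÷ 1.0171663 = 1.9662468.
Hence ρ(B_{ω*}) = 1.9662468 − 1 = 0.9662468.
ρ_SOR^m ≤ 10^(−8) ⇔ m ≥ 8·ln10/(−ln 0.9662468) = 18.4207/0.034336 = 536.484; m = ⌈536.484⌉ = 537.

m = 537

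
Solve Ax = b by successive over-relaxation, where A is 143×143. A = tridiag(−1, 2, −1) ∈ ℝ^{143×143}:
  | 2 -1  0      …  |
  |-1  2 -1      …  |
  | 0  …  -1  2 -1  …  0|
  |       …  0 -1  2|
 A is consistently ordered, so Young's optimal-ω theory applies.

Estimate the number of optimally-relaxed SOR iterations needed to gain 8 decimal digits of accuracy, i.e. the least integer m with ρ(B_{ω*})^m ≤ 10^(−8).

[ρ_J] n=143: ρ(B_J) = cos(π/(n+1)) = cos(π/144) = 0.9997620.
√(1−ρ_J²) simplifies to sin(π/144) = 0.0218149.
ω* = 2/(1+0.0218149) = 1.9573017
ρ_SOR = ω* − 1 = 1.9573017 − 1 = 0.9573017.
Need (0.9573017)^m ≤ 10^(−8): m ≥ 8·ln10/|ln 0.9573017| = 18.4207/0.0436367 = 422.138 ⇒ m = 423.

m = 423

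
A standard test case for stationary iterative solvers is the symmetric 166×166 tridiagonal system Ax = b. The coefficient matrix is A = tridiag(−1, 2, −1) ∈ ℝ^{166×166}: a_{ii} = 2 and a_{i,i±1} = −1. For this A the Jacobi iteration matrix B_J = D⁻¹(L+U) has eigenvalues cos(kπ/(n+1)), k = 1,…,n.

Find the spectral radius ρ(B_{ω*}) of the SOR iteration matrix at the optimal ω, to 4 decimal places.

With n=166, ρ(Jacobi) = cos(π/167) = 0.9998.
1 − cos²(π/167) = sin²(π/167) ⇒ √(1−ρ_J²) = sin(π/167) = 0.01881.
So ω* = 2/1.01881 = 1.9631 (Young).
[ρ_SOR] ω* − 1 = 0.9631.

ρ_SOR = 0.9631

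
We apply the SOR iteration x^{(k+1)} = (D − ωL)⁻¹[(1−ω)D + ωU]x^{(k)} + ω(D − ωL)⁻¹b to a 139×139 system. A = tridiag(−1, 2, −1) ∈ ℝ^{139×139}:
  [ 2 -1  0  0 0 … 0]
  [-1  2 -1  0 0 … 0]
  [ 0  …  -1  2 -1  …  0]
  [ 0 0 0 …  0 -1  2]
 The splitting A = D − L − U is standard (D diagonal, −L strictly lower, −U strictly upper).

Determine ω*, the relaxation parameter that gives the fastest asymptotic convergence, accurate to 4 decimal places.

ω* = 1.9561

[ρ_J] n=139: ρ(B_J) = cos(π/(n+1)) = cos(π/140) = 0.9997.
root = sin(π/140) = 0.02244  (since 1−cos² = sin²).
So ω* = 2/1.02244 = 1.9561 (Young).
ρ(B_{ω*}) = ω*−1 = 0.9561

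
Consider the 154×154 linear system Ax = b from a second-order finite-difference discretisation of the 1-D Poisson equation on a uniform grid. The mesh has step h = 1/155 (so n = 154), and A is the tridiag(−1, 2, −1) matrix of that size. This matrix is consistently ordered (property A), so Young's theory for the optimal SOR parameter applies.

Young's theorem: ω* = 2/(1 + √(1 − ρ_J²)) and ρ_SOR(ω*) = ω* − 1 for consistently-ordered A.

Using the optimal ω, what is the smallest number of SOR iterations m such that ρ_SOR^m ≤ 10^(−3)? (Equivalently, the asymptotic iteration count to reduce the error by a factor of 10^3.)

n=154: λ(B_J) = 1 − λ(A)/2 = cos(kπ/155); k=1 gives ρ_J = 0.9997946.
√(1 − cos²(π/155)) = sin(π/155) ≈ 0.0202670.
Then 2/(1+√(1−ρ_J²)) = 2/(1+0.0202670); ω* = 2/1.0202670 = 1.9602712.
ρ_SOR = ω* − 1 ≈ 0.9602712.
Need (0.9602712)^m ≤ 10^(−3): m ≥ 3·ln10/|ln 0.9602712| = 6.90776/0.0405395 = 170.396 ⇒ m = 171.

m = 171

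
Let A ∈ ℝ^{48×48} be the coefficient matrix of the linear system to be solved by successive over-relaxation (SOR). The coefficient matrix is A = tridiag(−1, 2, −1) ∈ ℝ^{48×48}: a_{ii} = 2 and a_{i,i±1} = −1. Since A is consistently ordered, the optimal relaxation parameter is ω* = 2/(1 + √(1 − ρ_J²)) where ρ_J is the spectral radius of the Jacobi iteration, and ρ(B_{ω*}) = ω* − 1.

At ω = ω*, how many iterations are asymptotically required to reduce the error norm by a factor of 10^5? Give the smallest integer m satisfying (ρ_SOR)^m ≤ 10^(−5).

n=48: λ(B_J) = 1 − λ(A)/2 = cos(kπ/49); k=1 gives ρ_J = 0.9979454.
1 − cos²(π/49) = sin²(π/49) ⇒ √(1−ρ_J²) = sin(π/49) = 0.0640702.
[ω*] 2 ÷ (1 + 0.0640702) = 2 ÷ 1.0640702 = 1.8795752.
ρ_SOR = ω* − 1 ≈ 0.8795752.
For 5 digits: m = 5·ln10 / (−ln 0.8795752) = 11.5129/0.128316 = 89.723; round up → m = 90.

m = 90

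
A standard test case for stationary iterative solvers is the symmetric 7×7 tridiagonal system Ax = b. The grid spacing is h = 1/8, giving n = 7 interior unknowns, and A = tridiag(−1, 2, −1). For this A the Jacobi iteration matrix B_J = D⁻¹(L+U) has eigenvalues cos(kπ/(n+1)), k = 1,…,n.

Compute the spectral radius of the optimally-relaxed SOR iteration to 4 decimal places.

ρ_SOR = 0.4465

[ρ_J] n=7: ρ(B_J) = cos(π/(n+1)) = cos(π/8) = 0.9239.
√(1−ρ_J²) = |sin(π/8)| = 0.38268
Young: ω* = 2/(1+√(1−ρ_J²)) = 2/(1+0.38268) = 2/1.38268 = 1.4465.
[ρ_SOR] ω* − 1 = 0.4465.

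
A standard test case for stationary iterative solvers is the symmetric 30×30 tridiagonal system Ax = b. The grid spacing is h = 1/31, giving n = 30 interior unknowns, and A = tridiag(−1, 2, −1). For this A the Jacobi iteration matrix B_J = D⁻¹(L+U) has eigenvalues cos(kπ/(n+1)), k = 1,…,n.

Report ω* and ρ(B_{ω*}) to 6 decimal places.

ω* = 1.816253, ρ_SOR = 0.816253

B_J for the 30×30 system has eigenvalues cos(kπ/31); ρ_J = cos(π/31) = 0.994869.
√(1−ρ_J²) simplifies to sin(π/31) = 0.1011683.
ω* = 2/(1 + 0.1011683) = 2/1.1011683 = 1.816253.
ρ_SOR = ω* − 1 ≈ 0.816253.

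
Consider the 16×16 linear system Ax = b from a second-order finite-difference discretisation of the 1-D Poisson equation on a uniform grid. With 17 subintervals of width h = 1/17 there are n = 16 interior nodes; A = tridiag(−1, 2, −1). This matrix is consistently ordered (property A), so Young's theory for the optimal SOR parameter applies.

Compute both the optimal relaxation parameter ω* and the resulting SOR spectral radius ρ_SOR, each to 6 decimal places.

n=16: λ(B_J) = 1 − λ(A)/2 = cos(kπ/17); k=1 gives ρ_J = 0.982973.
root = sin(π/17) = 0.1837495  (since 1−cos² = sin²).
ω* = 2 / (1 + 0.1837495) = 2 / 1.1837495 ≈ 1.689547.
ρ_SOR = ω* − 1 ≈ 0.689547.

ω* = 1.689547, ρ_SOR = 0.689547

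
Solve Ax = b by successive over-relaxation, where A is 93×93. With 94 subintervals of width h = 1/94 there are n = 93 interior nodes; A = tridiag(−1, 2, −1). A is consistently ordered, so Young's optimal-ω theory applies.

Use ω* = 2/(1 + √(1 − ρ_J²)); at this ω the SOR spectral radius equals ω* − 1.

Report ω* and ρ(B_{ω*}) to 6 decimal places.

½·tridiag(1,0,1) at n=93: λ_k = cos(kπ/94); max |λ| at k=1 ⇒ ρ_J = cos(π/94) ≈ 0.999442.
1 − cos²(π/94) = sin²(π/94) ⇒ √(1−ρ_J²) = sin(π/94) = 0.0334150.
Then 2/(1+√(1−ρ_J²)) = 2/(1+0.0334150); ω* = 2/1.0334150 = 1.935331.
and ρ(B_{ω*}) = 1.935331 − 1 = 0.935331.

ω* = 1.935331, ρ_SOR = 0.935331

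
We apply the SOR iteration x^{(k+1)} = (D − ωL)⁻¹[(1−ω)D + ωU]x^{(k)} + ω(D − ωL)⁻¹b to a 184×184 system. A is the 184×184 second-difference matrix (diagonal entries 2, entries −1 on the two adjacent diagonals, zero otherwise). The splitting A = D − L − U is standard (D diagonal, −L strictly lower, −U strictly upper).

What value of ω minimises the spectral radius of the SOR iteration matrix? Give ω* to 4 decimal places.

ω* = 1.9666

ρ_J = max_k |cos(kπ/185)| = cos(π/185) = 0.9999
√(1−ρ_J²) simplifies to sin(π/185) = 0.01698.
So ω* = 2/1.01698 = 1.9666 (Young).
Hence ρ(B_{ω*}) = 1.9666 − 1 = 0.9666.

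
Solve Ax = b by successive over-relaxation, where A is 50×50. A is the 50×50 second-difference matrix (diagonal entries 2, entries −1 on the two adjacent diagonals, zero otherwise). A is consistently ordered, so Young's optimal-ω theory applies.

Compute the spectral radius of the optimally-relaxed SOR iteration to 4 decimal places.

ρ_SOR = 0.8840

n=50: λ(B_J) = 1 − λ(A)/2 = cos(kπ/51); k=1 gives ρ_J = 0.9981.
√(1−ρ_J²) = |sin(π/51)| = 0.06156
So ω* = 2/1.06156 = 1.8840 (Young).
ρ_SOR = ω* − 1 ≈ 0.8840.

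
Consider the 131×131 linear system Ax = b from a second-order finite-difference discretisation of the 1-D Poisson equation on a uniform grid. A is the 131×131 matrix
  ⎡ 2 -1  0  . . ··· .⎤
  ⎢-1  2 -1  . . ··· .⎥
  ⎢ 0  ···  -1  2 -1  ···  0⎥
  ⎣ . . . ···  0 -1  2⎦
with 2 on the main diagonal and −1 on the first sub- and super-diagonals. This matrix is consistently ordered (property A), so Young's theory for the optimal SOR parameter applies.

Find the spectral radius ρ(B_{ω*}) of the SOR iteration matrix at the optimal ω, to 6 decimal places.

n=131: λ(B_J) = 1 − λ(A)/2 = cos(kπ/132); k=1 gives ρ_J = 0.999717.
1 − cos²(π/132) = sin²(π/132) ⇒ √(1−ρ_J²) = sin(π/132) = 0.0237977.
Then 2/(1+√(1−ρ_J²)) = 2/(1+0.0237977); ω* = 2/1.0237977 = 1.953511.
ρ_SOR = ω* − 1 = 1.953511 − 1 = 0.953511.

ρ_SOR = 0.953511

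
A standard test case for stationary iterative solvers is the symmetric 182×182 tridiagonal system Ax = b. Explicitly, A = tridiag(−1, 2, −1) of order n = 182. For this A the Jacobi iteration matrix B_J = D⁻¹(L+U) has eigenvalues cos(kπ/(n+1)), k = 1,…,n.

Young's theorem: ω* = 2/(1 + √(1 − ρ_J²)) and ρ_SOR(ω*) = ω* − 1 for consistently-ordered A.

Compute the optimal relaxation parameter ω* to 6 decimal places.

ω* = 1.966247

ρ_J = max_k |cos(kπ/183)| = cos(π/183) = 0.999853
√(1 − cos²(π/183)) = sin(π/183) ≈ 0.0171663.
Then 2/(1+√(1−ρ_J²)) = 2/(1+0.0171663); ω* = 2/1.0171663 = 1.966247.
ρ_SOR = ω* − 1 = 1.966247 − 1 = 0.966247.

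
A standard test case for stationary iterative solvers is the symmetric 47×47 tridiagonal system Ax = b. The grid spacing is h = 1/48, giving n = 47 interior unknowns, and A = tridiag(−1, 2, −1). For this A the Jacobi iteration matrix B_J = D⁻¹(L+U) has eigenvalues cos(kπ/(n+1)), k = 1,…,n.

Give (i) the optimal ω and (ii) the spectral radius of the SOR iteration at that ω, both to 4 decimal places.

ρ_J = max_k |cos(kπ/48)| = cos(π/48) = 0.9979
√(1 − cos²(π/48)) = sin(π/48) ≈ 0.06540.
Then 2/(1+√(1−ρ_J²)) = 2/(1+0.06540); ω* = 2/1.06540 = 1.8772.
ρ(B_{ω*}) = ω*−1 = 0.8772

ω* = 1.8772, ρ_SOR = 0.8772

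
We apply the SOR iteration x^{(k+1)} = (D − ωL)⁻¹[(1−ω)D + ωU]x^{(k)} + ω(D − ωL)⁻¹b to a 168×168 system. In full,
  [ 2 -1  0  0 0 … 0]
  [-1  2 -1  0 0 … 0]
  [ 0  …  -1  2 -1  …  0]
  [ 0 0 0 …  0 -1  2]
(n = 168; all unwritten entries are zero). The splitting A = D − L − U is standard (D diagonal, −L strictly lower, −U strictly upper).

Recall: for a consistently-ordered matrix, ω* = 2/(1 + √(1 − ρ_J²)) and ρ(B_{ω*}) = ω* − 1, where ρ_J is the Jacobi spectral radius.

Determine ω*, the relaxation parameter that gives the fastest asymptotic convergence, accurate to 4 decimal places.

ω* = 1.9635

B_J for the 168×168 system has eigenvalues cos(kπ/169); ρ_J = cos(π/169) = 0.9998.
root = sin(π/169) = 0.01859  (since 1−cos² = sin²).
ω* = 2/(1 + 0.01859) = 2/1.01859 = 1.9635.
ρ(B_{ω*}) = ω*−1 = 0.9635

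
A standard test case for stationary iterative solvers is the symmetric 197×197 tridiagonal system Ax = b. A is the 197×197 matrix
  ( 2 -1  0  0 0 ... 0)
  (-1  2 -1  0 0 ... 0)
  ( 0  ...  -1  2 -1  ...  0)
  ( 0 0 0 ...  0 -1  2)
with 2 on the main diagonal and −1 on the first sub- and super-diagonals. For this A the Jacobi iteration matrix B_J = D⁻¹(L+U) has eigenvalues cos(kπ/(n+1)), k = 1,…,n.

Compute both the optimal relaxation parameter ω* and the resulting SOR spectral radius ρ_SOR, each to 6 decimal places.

With n=197, ρ(Jacobi) = cos(π/198) = 0.999874.
1 − cos²(π/198) = sin²(π/198) ⇒ √(1−ρ_J²) = sin(π/198) = 0.0158660.
ω* = 2 / (1 + 0.0158660) = 2 / 1.0158660 ≈ 1.968764.
ρ_SOR = ω* − 1 = 1.968764 − 1 = 0.968764.

ω* = 1.968764, ρ_SOR = 0.968764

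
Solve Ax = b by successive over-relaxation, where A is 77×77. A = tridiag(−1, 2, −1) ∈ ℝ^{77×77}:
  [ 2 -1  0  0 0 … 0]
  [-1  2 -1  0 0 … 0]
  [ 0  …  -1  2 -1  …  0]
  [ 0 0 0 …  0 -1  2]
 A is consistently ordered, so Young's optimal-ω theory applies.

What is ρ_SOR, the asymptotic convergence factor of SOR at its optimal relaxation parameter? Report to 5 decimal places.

spectrum of D⁻¹(L+U) = {cos(kπ/78) : 1≤k≤77}; ρ_J = cos(π/78) = 0.99919.
root = sin(π/78) = 0.040266  (since 1−cos² = sin²).
ω* = 2 / (1 + 0.040266) = 2 / 1.040266 ≈ 1.92259.
and ρ(B_{ω*}) = 1.92259 − 1 = 0.92259.

ρ_SOR = 0.92259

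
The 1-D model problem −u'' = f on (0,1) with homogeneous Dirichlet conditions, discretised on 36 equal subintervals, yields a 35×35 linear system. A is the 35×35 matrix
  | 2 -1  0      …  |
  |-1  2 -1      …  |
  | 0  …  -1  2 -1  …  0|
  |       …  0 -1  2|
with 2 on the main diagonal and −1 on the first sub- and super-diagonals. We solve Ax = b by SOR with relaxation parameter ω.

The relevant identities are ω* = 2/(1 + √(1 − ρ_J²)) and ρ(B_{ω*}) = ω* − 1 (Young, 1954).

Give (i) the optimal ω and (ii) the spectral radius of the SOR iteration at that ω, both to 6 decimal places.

ω* = 1.839663, ρ_SOR = 0.839663

½·tridiag(1,0,1) at n=35: λ_k = cos(kπ/36); max |λ| at k=1 ⇒ ρ_J = cos(π/36) ≈ 0.996195.
√(1−ρ_J²) = |sin(π/36)| = 0.0871557
So ω* = 2/1.0871557 = 1.839663 (Young).
At ω = 1.839663 every |λ(B_ω)| = ω−1, so ρ_SOR = 0.839663.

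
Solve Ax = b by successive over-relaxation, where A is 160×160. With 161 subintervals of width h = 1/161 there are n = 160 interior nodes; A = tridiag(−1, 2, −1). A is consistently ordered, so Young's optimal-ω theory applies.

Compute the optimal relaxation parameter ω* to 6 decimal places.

B_J for the 160×160 system has eigenvalues cos(kπ/161); ρ_J = cos(π/161) = 0.999810.
√(1 − cos²(π/161)) = sin(π/161) ≈ 0.0195118.
[ω*] 2 ÷ (1 + 0.0195118) = 2 ÷ 1.0195118 = 1.961723.
Hence ρ(B_{ω*}) = 1.961723 − 1 = 0.961723.

ω* = 1.961723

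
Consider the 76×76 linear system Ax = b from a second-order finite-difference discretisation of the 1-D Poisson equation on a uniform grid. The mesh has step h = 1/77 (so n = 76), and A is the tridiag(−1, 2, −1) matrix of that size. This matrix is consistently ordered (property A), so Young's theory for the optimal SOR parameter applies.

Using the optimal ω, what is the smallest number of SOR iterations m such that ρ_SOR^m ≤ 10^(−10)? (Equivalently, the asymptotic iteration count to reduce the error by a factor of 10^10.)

With n=76, ρ(Jacobi) = cos(π/77) = 0.9991678.
root = sin(π/77) = 0.0407886  (since 1−cos² = sin²).
Young: ω* = 2/(1+√(1−ρ_J²)) = 2/(1+0.0407886) = 2/1.0407886 = 1.9216198.
ρ_SOR = ω* − 1 = 1.9216198 − 1 = 0.9216198.
(0.9216198)^m ≤ 10^{−10}  ⇒  m·ln(0.9216198) ≤ −10·ln10  ⇒  m ≥ 282.102  ⇒  m = 283

m = 283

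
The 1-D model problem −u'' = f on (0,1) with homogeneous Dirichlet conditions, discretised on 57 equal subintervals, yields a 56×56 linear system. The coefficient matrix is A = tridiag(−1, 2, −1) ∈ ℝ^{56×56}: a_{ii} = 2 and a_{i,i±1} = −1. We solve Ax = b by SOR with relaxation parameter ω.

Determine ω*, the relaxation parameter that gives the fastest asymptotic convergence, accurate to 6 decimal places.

ω* = 1.895577

½·tridiag(1,0,1) at n=56: λ_k = cos(kπ/57); max |λ| at k=1 ⇒ ρ_J = cos(π/57) ≈ 0.998482.
root = sin(π/57) = 0.0550878  (since 1−cos² = sin²).
So ω* = 2/1.0550878 = 1.895577 (Young).
Hence ρ(B_{ω*}) = 1.895577 − 1 = 0.895577.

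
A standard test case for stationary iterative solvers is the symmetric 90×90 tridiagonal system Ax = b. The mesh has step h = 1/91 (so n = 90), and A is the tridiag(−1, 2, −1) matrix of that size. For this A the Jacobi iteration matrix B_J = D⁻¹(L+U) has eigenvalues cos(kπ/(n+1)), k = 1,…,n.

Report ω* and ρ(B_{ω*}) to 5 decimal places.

ω* = 1.93327, ρ_SOR = 0.93327

½·tridiag(1,0,1) at n=90: λ_k = cos(kπ/91); max |λ| at k=1 ⇒ ρ_J = cos(π/91) ≈ 0.99940.
√(1−ρ_J²) = |sin(π/91)| = 0.034516
Then 2/(1+√(1−ρ_J²)) = 2/(1+0.034516); ω* = 2/1.034516 = 1.93327.
and ρ(B_{ω*}) = 1.93327 − 1 = 0.93327.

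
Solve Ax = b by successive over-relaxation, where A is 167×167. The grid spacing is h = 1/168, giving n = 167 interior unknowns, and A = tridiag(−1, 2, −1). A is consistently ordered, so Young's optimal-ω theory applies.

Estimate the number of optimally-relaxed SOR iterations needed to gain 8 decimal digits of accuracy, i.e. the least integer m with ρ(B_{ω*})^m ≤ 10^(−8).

ρ_J = max_k |cos(kπ/168)| = cos(π/168) = 0.9998252
√(1−ρ_J²) = |sin(π/168)| = 0.0186989
[ω*] 2 ÷ (1 + 0.0186989) = 2 ÷ 1.0186989 = 1.9632887.
Hence ρ(B_{ω*}) = 1.9632887 − 1 = 0.9632887.
m ≥ 8·ln10 / (−ln 0.9632887) = 492.504; smallest integer m = 493.

m = 493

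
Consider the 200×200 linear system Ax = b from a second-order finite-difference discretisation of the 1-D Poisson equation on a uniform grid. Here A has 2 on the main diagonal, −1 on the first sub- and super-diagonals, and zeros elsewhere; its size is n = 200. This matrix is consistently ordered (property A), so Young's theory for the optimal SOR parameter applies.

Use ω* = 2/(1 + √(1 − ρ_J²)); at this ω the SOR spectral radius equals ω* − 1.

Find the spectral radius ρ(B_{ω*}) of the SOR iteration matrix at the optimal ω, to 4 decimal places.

With n=200, ρ(Jacobi) = cos(π/201) = 0.9999.
√(1−ρ_J²) = |sin(π/201)| = 0.01563
ω* = 2 / (1 + 0.01563) = 2 / 1.01563 ≈ 1.9692.
ρ_SOR = ω* − 1 = 1.9692 − 1 = 0.9692.

ρ_SOR = 0.9692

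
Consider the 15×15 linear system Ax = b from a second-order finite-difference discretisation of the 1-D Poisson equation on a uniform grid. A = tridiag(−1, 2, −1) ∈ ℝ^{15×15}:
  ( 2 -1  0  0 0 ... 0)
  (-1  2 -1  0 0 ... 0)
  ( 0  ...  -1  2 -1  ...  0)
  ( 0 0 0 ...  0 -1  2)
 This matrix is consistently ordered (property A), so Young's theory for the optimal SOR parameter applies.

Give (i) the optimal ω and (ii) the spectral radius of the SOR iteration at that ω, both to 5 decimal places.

ω* = 1.67351, ρ_SOR = 0.67351

ρ_J = max_k |cos(kπ/16)| = cos(π/16) = 0.98079
1 − cos²(π/16) = sin²(π/16) ⇒ √(1−ρ_J²) = sin(π/16) = 0.195090.
Young: ω* = 2/(1+√(1−ρ_J²)) = 2/(1+0.195090) = 2/1.195090 = 1.67351.
At ω = 1.67351 every |λ(B_ω)| = ω−1, so ρ_SOR = 0.67351.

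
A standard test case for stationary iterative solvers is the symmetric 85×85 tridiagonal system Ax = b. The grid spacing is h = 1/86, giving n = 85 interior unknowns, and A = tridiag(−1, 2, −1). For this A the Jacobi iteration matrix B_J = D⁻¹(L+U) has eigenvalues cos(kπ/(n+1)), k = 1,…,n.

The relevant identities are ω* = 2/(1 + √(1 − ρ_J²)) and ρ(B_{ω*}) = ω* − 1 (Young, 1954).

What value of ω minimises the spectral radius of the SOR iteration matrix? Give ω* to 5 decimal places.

ω* = 1.92953

spectrum of D⁻¹(L+U) = {cos(kπ/86) : 1≤k≤85}; ρ_J = cos(π/86) = 0.99933.
√(1−ρ_J²) = |sin(π/86)| = 0.036522
So ω* = 2/1.036522 = 1.92953 (Young).
ρ(B_{ω*}) = ω*−1 = 0.92953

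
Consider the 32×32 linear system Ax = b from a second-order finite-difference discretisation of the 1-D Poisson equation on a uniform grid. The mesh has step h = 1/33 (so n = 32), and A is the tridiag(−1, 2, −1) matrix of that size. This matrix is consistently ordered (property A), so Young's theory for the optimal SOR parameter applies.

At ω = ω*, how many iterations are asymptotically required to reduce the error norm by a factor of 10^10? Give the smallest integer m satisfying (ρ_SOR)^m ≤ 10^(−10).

m = 121

[ρ_J] n=32: ρ(B_J) = cos(π/(n+1)) = cos(π/33) = 0.9954719.
√(1−ρ_J²) = |sin(π/33)| = 0.0950560
ω* = 2/(1+0.0950560) = 1.8263906
At ω = 1.8263906 every |λ(B_ω)| = ω−1, so ρ_SOR = 0.8263906.
For 10 digits: m = 10·ln10 / (−ln 0.8263906) = 23.0259/0.190688 = 120.752; round up → m = 121.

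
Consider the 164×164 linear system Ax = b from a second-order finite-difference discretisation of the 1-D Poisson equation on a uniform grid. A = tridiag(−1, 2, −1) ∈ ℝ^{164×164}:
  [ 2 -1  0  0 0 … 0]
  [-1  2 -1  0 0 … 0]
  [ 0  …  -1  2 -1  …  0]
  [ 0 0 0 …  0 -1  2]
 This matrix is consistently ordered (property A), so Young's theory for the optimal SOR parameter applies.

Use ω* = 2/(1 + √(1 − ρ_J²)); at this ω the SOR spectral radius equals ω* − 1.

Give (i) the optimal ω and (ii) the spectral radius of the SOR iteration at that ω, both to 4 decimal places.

[ρ_J] n=164: ρ(B_J) = cos(π/(n+1)) = cos(π/165) = 0.9998.
root = sin(π/165) = 0.01904  (since 1−cos² = sin²).
ω* = 2/(1+0.01904) = 1.9626
Hence ρ(B_{ω*}) = 1.9626 − 1 = 0.9626.

ω* = 1.9626, ρ_SOR = 0.9626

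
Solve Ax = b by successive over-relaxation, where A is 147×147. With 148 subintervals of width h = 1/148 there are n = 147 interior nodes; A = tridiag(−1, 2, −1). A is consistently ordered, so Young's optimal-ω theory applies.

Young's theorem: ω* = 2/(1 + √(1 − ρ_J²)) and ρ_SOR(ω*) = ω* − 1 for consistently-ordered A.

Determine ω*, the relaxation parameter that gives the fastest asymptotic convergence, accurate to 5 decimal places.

ω* = 1.95843

ρ_J = max_k |cos(kπ/148)| = cos(π/148) = 0.99977
√(1−ρ_J²) = |sin(π/148)| = 0.021225
So ω* = 2/1.021225 = 1.95843 (Young).
ρ_SOR = ω* − 1 ≈ 0.95843.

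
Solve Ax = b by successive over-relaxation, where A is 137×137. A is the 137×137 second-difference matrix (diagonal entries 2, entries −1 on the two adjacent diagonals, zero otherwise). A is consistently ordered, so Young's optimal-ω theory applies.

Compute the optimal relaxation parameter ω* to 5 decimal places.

ω* = 1.95549

½·tridiag(1,0,1) at n=137: λ_k = cos(kπ/138); max |λ| at k=1 ⇒ ρ_J = cos(π/138) ≈ 0.99974.
root = sin(π/138) = 0.022763  (since 1−cos² = sin²).
[ω*] 2 ÷ (1 + 0.022763) = 2 ÷ 1.022763 = 1.95549.
Hence ρ(B_{ω*}) = 1.95549 − 1 = 0.95549.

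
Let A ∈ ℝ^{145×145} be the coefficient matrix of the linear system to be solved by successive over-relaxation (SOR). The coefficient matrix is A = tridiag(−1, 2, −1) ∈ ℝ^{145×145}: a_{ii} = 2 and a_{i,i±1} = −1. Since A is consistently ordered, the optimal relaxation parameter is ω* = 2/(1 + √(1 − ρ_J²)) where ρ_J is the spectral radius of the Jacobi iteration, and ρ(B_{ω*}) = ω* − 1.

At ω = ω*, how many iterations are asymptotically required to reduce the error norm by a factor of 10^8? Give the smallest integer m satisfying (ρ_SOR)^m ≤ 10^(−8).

m = 429

ρ_J = max_k |cos(kπ/146)| = cos(π/146) = 0.9997685
root = sin(π/146) = 0.0215161  (since 1−cos² = sin²).
ω* = 2/(1+0.0215161) = 1.9578742
[ρ_SOR] ω* − 1 = 0.9578742.
ρ_SOR^m ≤ 10^(−8) ⇔ m ≥ 8·ln10/(−ln 0.9578742) = 18.4207/0.0430388 = 428.002; m = ⌈428.002⌉ = 429.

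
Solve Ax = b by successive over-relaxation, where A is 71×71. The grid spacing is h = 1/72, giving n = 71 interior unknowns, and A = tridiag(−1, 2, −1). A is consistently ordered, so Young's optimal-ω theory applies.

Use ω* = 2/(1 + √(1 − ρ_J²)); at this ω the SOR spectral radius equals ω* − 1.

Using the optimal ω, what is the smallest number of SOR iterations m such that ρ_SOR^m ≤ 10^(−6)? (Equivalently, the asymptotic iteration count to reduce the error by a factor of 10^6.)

[ρ_J] n=71: ρ(B_J) = cos(π/(n+1)) = cos(π/72) = 0.9990482.
√(1−ρ_J²) = |sin(π/72)| = 0.0436194
[ω*] 2 ÷ (1 + 0.0436194) = 2 ÷ 1.0436194 = 1.9164075.
Hence ρ(B_{ω*}) = 1.9164075 − 1 = 0.9164075.
For 6 digits: m = 6·ln10 / (−ln 0.9164075) = 13.8155/0.0872941 = 158.264; round up → m = 159.

m = 159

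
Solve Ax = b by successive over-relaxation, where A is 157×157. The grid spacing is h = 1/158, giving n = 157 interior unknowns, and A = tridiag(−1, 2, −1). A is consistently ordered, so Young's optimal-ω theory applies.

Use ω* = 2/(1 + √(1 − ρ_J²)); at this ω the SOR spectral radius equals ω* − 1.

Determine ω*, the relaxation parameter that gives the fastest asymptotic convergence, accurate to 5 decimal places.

With n=157, ρ(Jacobi) = cos(π/158) = 0.99980.
√(1−ρ_J²) simplifies to sin(π/158) = 0.019882.
So ω* = 2/1.019882 = 1.96101 (Young).
and ρ(B_{ω*}) = 1.96101 − 1 = 0.96101.

ω* = 1.96101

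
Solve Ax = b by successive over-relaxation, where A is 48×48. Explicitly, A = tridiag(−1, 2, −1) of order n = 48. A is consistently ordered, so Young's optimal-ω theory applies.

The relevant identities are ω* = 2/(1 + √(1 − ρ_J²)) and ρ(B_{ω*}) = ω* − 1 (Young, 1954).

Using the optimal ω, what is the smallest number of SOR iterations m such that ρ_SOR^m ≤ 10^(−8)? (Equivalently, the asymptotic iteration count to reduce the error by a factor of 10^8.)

m = 144

n=48: λ(B_J) = 1 − λ(A)/2 = cos(kπ/49); k=1 gives ρ_J = 0.9979454.
√(1−ρ_J²) simplifies to sin(π/49) = 0.0640702.
ω* = 2/(1+0.0640702) = 1.8795752
ρ_SOR = ω* − 1 ≈ 0.8795752.
8·ln10 = 18.4207; −ln(0.8795752) = 0.128316; m = ⌈18.4207/0.128316⌉ = ⌈143.557⌉ = 144.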